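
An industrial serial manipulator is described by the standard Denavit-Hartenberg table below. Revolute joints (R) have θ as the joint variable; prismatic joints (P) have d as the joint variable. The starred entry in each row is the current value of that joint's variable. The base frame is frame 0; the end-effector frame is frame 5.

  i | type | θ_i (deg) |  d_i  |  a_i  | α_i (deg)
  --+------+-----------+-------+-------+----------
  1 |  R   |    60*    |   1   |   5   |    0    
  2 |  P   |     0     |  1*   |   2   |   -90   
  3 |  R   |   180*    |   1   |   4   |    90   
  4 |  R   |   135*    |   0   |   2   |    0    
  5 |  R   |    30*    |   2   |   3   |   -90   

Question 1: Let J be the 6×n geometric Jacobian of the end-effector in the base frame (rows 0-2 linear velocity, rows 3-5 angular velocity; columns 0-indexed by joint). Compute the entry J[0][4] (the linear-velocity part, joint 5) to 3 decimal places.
2.898

axis z_4 = (-0.0000,0.0000,-1.0000); lever o_n−o_4 = (0.7765,2.8978,-2.0000)
cross product → J_v[:, 4] = (2.8978,-0.7765,-0.0000)
J_ω[:, 4] = z_4
entry J[0][4] = 2.8978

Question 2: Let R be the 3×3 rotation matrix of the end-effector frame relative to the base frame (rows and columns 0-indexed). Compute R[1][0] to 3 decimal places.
0.966

End-effector x-axis (col 0 of R) = (0.2588,0.9659,0.0000)
R[1][0] = 0.9659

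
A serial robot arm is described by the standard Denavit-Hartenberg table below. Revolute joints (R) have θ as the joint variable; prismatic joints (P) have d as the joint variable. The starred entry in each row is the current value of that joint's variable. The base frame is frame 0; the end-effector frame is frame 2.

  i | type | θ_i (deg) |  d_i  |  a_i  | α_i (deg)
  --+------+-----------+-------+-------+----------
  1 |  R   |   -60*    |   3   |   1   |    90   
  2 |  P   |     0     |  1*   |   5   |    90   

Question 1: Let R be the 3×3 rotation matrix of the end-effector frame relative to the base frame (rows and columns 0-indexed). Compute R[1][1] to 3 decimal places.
End-effector y-axis (col 1 of R) = (-0.8660,-0.5000,0.0000)
R[1][1] = -0.5000

-0.500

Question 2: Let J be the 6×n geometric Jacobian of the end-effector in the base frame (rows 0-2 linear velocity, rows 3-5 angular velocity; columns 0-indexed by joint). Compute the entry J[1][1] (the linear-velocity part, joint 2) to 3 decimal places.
prismatic axis z_1 = (-0.8660,-0.5000,0.0000)
J_v[:, 1] = z_1; J_ω[:, 1] = (0,0,0)
entry J[1][1] = -0.5000

-0.500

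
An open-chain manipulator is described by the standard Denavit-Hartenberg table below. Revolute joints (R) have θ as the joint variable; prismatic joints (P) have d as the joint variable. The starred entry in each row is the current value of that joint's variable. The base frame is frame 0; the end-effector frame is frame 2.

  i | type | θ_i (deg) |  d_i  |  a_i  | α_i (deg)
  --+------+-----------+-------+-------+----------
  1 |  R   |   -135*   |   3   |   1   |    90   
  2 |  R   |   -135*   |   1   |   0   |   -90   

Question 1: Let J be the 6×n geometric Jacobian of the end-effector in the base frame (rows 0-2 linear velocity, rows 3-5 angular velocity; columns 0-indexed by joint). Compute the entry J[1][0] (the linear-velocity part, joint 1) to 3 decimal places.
-1.414

axis z_0 = ẑ; lever o_n−o_0 = (-1.4142,-0.0000,3.0000)
cross product → J_v[:, 0] = (0.0000,-1.4142,0.0000)
J_ω[:, 0] = z_0
entry J[1][0] = -1.4142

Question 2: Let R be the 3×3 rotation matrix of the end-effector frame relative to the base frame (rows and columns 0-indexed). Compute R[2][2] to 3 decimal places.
End-effector z-axis (col 2 of R) = (-0.5000,-0.5000,-0.7071)
R[2][2] = -0.7071

-0.707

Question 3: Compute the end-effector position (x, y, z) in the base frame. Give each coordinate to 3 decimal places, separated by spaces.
-1.414 -0.000 3.000

after link 1: o_1 = (-0.7071, -0.7071, 3.0000)
after link 2: o_2 = (-1.4142, -0.0000, 3.0000)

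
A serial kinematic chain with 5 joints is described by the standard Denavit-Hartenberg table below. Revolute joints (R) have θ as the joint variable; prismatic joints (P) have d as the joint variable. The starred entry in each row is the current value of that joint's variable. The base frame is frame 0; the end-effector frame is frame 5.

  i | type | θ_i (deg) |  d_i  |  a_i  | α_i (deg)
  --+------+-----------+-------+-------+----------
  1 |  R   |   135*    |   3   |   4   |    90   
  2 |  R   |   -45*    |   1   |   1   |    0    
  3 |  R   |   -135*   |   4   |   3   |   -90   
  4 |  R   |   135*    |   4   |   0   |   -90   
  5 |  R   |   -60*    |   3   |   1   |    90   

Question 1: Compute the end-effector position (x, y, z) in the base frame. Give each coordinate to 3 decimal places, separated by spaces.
1.828 7.743 -2.573

after link 1: o_1 = (-2.8284, 2.8284, 3.0000)
after link 2: o_2 = (-2.6213, 4.0355, 2.2929)
after link 3: o_3 = (2.3284, 4.7426, 2.2929)
after link 4: o_4 = (2.3284, 4.7426, -1.7071)
after link 5: o_5 = (1.8284, 7.7426, -2.5731)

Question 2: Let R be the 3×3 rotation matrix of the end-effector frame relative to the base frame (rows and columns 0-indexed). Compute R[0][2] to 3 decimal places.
0.866

End-effector z-axis (col 2 of R) = (0.8660,0.0000,-0.5000)
R[0][2] = 0.8660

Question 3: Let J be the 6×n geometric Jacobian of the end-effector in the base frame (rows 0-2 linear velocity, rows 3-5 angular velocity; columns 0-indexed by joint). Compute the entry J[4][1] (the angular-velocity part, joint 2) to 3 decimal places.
axis z_1 = (0.7071,0.7071,0.0000); lever o_n−o_1 = (4.6569,4.9142,-5.5731)
cross product → J_v[:, 1] = (-3.9408,3.9408,0.1820)
J_ω[:, 1] = z_1
entry J[4][1] = 0.7071

0.707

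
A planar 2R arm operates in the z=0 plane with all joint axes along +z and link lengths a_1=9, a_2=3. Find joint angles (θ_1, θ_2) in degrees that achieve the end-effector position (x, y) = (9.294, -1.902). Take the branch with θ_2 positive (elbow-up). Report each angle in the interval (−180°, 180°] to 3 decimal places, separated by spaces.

cos θ_2 = (89.9960−9²−3²)/(2·9·3) = -0.0001; θ_2 = 90.0042° (elbow-up)
β = atan2(-1.9020,9.2940) = -11.5658°; ψ = atan2(3.0000,8.9998) = 18.4354°
θ_1 = β − ψ = -30.0011°

-30.001 90.004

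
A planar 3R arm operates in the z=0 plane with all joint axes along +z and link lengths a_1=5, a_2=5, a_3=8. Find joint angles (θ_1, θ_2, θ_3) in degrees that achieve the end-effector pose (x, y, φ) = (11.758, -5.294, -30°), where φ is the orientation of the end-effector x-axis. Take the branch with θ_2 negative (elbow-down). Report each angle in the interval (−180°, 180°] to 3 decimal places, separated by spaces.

45.001 -119.998 44.998

wrist centre = target − a_3·(cos φ, sin φ) = (4.8298, -1.2940)
cos θ_2 = (25.0014−5²−5²)/(2·5·5) = -0.5000; θ_2 = -119.9982° (elbow-down)
β = atan2(-1.2940,4.8298) = -14.9984°; ψ = atan2(-4.3302,2.5001) = -59.9991°
θ_1 = β − ψ = 45.0006°
θ_3 = φ − θ_1 − θ_2 = 44.9975° (wrapped to (-180°,180°])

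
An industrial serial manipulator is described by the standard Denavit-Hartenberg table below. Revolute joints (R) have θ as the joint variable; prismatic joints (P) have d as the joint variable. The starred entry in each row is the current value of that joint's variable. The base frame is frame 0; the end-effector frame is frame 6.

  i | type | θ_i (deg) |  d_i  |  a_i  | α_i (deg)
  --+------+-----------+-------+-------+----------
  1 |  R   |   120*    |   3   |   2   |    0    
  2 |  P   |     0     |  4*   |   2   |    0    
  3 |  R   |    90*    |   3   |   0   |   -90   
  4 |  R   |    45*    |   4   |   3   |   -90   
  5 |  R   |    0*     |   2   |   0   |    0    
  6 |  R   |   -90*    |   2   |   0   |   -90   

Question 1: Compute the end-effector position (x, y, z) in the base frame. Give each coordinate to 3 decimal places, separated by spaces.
after link 1: o_1 = (-1.0000, 1.7321, 3.0000)
after link 2: o_2 = (-2.0000, 3.4641, 7.0000)
after link 3: o_3 = (-2.0000, 3.4641, 10.0000)
after link 4: o_4 = (-1.8371, -1.0607, 7.8787)
after link 5: o_5 = (-0.6124, -0.3536, 6.4645)
after link 6: o_6 = (0.6124, 0.3536, 5.0503)

0.612 0.354 5.050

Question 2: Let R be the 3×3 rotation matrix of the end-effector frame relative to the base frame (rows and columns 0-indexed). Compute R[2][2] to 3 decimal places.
-0.707

End-effector z-axis (col 2 of R) = (-0.6124,-0.3536,-0.7071)
R[2][2] = -0.7071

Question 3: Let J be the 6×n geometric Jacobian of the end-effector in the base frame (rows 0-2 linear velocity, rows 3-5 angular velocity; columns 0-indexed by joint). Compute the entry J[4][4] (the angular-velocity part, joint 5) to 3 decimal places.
axis z_4 = (0.6124,0.3536,-0.7071); lever o_n−o_4 = (2.4495,1.4142,-2.8284)
cross product → J_v[:, 4] = (0.0000,-0.0000,0.0000)
J_ω[:, 4] = z_4
entry J[4][4] = 0.3536

0.354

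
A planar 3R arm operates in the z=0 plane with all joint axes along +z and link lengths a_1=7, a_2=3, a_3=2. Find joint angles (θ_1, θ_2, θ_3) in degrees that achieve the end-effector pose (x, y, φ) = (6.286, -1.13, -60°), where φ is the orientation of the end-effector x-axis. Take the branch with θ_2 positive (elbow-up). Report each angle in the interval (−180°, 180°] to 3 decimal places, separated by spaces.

-17.003 134.995 -177.991

wrist centre = target − a_3·(cos φ, sin φ) = (5.2860, 0.6021)
cos θ_2 = (28.3043−7²−3²)/(2·7·3) = -0.7070; θ_2 = 134.9947° (elbow-up)
β = atan2(0.6021,5.2860) = 6.4977°; ψ = atan2(2.1215,4.8789) = 23.5012°
θ_1 = β − ψ = -17.0035°
θ_3 = φ − θ_1 − θ_2 = -177.9912° (wrapped to (-180°,180°])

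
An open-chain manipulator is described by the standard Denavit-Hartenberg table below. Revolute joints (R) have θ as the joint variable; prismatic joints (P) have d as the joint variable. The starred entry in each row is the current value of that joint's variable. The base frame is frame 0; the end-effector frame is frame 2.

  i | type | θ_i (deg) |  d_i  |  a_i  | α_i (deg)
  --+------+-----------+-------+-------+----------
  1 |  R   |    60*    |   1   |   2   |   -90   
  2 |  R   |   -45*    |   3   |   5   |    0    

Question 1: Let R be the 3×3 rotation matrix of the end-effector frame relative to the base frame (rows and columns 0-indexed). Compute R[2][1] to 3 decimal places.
-0.707

End-effector y-axis (col 1 of R) = (0.3536,0.6124,-0.7071)
R[2][1] = -0.7071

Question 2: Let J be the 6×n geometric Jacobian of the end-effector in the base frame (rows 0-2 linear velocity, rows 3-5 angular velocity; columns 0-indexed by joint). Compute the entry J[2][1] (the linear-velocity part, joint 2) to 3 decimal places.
-3.536

axis z_1 = (-0.8660,0.5000,0.0000); lever o_n−o_1 = (-0.8303,4.5619,3.5355)
cross product → J_v[:, 1] = (1.7678,3.0619,-3.5355)
J_ω[:, 1] = z_1
entry J[2][1] = -3.5355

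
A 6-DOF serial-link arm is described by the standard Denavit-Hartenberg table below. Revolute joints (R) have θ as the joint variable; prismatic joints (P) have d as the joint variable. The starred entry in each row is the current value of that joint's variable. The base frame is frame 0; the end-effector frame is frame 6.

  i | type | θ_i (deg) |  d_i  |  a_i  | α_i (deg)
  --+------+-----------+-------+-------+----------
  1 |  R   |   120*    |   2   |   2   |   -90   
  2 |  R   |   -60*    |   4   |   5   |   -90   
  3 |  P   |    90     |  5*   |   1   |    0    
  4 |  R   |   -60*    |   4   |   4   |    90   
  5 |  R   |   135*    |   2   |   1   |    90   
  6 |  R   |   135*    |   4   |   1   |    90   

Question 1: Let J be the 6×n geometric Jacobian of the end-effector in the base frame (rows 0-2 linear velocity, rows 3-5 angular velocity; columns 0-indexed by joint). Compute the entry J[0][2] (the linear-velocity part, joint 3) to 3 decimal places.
prismatic axis z_2 = (-0.4330,0.7500,-0.5000)
J_v[:, 2] = z_2; J_ω[:, 2] = (0,0,0)
entry J[0][2] = -0.4330

-0.433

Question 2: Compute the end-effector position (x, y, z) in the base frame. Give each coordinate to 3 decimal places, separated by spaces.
-10.995 14.976 6.451

after link 1: o_1 = (-1.0000, 1.7321, 2.0000)
after link 2: o_2 = (-5.7141, 1.8971, 6.3301)
after link 3: o_3 = (-7.0131, 6.1471, 3.8301)
after link 4: o_4 = (-7.8792, 11.6471, 4.8301)
after link 5: o_5 = (-10.0884, 11.3025, 4.8123)
after link 6: o_6 = (-10.9948, 14.9760, 6.4506)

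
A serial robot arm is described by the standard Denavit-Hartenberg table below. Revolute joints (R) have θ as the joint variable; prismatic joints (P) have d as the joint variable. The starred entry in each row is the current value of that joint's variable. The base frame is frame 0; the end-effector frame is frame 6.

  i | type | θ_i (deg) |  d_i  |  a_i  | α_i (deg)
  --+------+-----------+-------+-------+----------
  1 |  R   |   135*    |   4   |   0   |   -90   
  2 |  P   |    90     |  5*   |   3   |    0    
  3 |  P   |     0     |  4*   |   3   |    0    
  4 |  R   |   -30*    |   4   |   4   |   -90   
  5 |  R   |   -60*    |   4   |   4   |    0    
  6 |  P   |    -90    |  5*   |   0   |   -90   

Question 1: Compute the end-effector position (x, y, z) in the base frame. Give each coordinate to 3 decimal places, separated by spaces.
after link 1: o_1 = (0.0000, 0.0000, 4.0000)
after link 2: o_2 = (-3.5355, -3.5355, 1.0000)
after link 3: o_3 = (-6.3640, -6.3640, -2.0000)
after link 4: o_4 = (-10.6066, -7.7782, -5.4641)
after link 5: o_5 = (-11.3137, -11.9700, -9.1962)
after link 6: o_6 = (-8.2518, -15.0319, -11.6962)

-8.252 -15.032 -11.696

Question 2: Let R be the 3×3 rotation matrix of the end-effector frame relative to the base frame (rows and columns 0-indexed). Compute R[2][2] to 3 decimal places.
-0.433

End-effector z-axis (col 2 of R) = (-0.7891,-0.4356,-0.4330)
R[2][2] = -0.4330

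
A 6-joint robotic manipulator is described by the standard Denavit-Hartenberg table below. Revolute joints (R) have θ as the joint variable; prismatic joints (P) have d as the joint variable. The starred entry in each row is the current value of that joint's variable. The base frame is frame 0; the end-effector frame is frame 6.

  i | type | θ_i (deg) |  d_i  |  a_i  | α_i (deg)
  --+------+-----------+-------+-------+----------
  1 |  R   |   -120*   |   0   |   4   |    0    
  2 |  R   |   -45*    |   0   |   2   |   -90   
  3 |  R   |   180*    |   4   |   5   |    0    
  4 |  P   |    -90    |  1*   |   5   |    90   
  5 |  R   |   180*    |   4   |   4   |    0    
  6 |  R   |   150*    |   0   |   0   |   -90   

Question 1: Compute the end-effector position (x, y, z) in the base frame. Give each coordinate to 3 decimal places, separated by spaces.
after link 1: o_1 = (-2.0000, -3.4641, 0.0000)
after link 2: o_2 = (-3.9319, -3.9817, 0.0000)
after link 3: o_3 = (1.9331, -6.5513, -0.0000)
after link 4: o_4 = (2.1919, -7.5173, -5.0000)
after link 5: o_5 = (-1.6718, -8.5525, -1.0000)
after link 6: o_6 = (-1.6718, -8.5525, -1.0000)

-1.672 -8.553 -1.000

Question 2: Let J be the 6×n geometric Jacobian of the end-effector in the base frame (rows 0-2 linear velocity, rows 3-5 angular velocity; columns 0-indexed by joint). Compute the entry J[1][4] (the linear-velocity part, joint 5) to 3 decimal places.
axis z_4 = (-0.9659,-0.2588,0.0000); lever o_n−o_4 = (-3.8637,-1.0353,4.0000)
cross product → J_v[:, 4] = (-1.0353,3.8637,0.0000)
J_ω[:, 4] = z_4
entry J[1][4] = 3.8637

3.864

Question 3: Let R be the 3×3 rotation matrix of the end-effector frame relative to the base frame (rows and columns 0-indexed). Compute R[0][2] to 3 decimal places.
0.224

End-effector z-axis (col 2 of R) = (0.2241,-0.8365,-0.5000)
R[0][2] = 0.2241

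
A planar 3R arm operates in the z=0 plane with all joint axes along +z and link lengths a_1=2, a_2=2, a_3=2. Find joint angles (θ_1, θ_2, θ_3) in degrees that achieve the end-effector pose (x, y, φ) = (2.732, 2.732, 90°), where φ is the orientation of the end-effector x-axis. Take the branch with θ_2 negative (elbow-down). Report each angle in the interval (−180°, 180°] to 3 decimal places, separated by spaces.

wrist centre = target − a_3·(cos φ, sin φ) = (2.7320, 0.7320)
cos θ_2 = (7.9996−2²−2²)/(2·2·2) = -0.0000; θ_2 = -90.0025° (elbow-down)
β = atan2(0.7320,2.7320) = 14.9993°; ψ = atan2(-2.0000,1.9999) = -45.0013°
θ_1 = β − ψ = 60.0005°
θ_3 = φ − θ_1 − θ_2 = 120.0020° (wrapped to (-180°,180°])

60.001 -90.003 120.002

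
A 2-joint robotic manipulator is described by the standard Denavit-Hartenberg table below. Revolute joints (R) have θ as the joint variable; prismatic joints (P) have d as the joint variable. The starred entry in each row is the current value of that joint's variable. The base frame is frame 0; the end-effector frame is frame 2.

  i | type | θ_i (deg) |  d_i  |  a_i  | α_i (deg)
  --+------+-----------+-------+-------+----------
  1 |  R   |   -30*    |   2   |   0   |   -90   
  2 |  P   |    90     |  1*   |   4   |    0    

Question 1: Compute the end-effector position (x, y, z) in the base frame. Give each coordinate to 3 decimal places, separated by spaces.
0.500 0.866 -2.000

after link 1: o_1 = (0.0000, 0.0000, 2.0000)
after link 2: o_2 = (0.5000, 0.8660, -2.0000)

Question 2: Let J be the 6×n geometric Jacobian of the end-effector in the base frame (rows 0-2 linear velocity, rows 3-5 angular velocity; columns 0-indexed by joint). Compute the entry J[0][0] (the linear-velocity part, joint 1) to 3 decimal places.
axis z_0 = ẑ; lever o_n−o_0 = (0.5000,0.8660,-2.0000)
cross product → J_v[:, 0] = (-0.8660,0.5000,0.0000)
J_ω[:, 0] = z_0
entry J[0][0] = -0.8660

-0.866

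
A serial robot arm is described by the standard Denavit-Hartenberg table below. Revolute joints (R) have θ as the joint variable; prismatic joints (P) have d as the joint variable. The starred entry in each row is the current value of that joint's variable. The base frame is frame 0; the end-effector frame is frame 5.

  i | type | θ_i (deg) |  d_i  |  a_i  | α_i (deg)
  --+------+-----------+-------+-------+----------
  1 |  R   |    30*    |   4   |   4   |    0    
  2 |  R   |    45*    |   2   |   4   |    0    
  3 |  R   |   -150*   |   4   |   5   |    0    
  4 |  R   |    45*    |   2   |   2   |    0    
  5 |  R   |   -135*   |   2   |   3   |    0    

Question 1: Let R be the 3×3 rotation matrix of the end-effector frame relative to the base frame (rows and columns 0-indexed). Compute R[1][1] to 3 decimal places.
-0.966

End-effector y-axis (col 1 of R) = (0.2588,-0.9659,0.0000)
R[1][1] = -0.9659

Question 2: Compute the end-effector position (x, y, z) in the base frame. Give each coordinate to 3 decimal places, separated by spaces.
after link 1: o_1 = (3.4641, 2.0000, 4.0000)
after link 2: o_2 = (4.4994, 5.8637, 6.0000)
after link 3: o_3 = (5.7935, 1.0341, 10.0000)
after link 4: o_4 = (7.5255, 0.0341, 12.0000)
after link 5: o_5 = (4.6277, -0.7424, 14.0000)

4.628 -0.742 14.000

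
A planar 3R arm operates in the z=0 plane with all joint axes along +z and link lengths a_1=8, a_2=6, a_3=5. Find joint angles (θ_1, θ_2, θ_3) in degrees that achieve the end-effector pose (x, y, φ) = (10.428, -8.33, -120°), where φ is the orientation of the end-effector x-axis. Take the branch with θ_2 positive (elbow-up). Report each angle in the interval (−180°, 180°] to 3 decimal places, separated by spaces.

wrist centre = target − a_3·(cos φ, sin φ) = (12.9280, -3.9999)
cos θ_2 = (183.1322−8²−6²)/(2·8·6) = 0.8660; θ_2 = 30.0075° (elbow-up)
β = atan2(-3.9999,12.9280) = -17.1919°; ψ = atan2(3.0007,13.1958) = 12.8110°
θ_1 = β − ψ = -30.0029°
θ_3 = φ − θ_1 − θ_2 = -120.0046° (wrapped to (-180°,180°])

-30.003 30.007 -120.005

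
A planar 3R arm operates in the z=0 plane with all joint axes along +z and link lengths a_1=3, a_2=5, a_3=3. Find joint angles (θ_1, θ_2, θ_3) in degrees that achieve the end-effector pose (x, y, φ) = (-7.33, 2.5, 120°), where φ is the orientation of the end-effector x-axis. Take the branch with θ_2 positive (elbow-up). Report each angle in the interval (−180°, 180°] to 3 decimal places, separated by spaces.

wrist centre = target − a_3·(cos φ, sin φ) = (-5.8300, -0.0981)
cos θ_2 = (33.9985−3²−5²)/(2·3·5) = -0.0000; θ_2 = 90.0028° (elbow-up)
β = atan2(-0.0981,-5.8300) = -179.0362°; ψ = atan2(5.0000,2.9998) = 59.0383°
θ_1 = β − ψ = -238.0745°
θ_3 = φ − θ_1 − θ_2 = -91.9283° (wrapped to (-180°,180°])

121.925 90.003 -91.928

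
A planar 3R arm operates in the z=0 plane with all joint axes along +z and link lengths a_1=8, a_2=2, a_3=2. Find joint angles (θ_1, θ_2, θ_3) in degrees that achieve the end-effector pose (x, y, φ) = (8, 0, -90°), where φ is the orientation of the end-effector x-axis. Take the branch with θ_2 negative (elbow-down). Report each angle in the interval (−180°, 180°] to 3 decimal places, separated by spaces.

28.072 -90.000 -28.072

wrist centre = target − a_3·(cos φ, sin φ) = (8.0000, 2.0000)
cos θ_2 = (68.0000−8²−2²)/(2·8·2) = 0.0000; θ_2 = -90.0000° (elbow-down)
β = atan2(2.0000,8.0000) = 14.0362°; ψ = atan2(-2.0000,8.0000) = -14.0362°
θ_1 = β − ψ = 28.0725°
θ_3 = φ − θ_1 − θ_2 = -28.0725° (wrapped to (-180°,180°])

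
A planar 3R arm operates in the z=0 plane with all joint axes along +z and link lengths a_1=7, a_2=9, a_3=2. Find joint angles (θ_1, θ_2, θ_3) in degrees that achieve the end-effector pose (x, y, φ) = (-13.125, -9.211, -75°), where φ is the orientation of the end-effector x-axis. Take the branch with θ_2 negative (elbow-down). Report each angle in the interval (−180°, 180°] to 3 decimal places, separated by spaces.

wrist centre = target − a_3·(cos φ, sin φ) = (-13.6426, -7.2791)
cos θ_2 = (239.1076−7²−9²)/(2·7·9) = 0.8659; θ_2 = -30.0106° (elbow-down)
β = atan2(-7.2791,-13.6426) = -151.9175°; ψ = atan2(-4.5014,14.7934) = -16.9243°
θ_1 = β − ψ = -134.9931°
θ_3 = φ − θ_1 − θ_2 = 90.0037° (wrapped to (-180°,180°])

-134.993 -30.011 90.004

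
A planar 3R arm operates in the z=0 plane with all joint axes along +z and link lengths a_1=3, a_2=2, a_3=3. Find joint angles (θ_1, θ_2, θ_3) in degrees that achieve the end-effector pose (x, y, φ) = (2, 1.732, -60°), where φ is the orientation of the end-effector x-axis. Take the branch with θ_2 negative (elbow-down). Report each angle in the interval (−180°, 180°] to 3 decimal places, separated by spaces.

106.827 -60.002 -106.825

wrist centre = target − a_3·(cos φ, sin φ) = (0.5000, 4.3301)
cos θ_2 = (18.9996−3²−2²)/(2·3·2) = 0.5000; θ_2 = -60.0024° (elbow-down)
β = atan2(4.3301,0.5000) = 83.4131°; ψ = atan2(-1.7321,3.9999) = -23.4141°
θ_1 = β − ψ = 106.8273°
θ_3 = φ − θ_1 − θ_2 = -106.8248° (wrapped to (-180°,180°])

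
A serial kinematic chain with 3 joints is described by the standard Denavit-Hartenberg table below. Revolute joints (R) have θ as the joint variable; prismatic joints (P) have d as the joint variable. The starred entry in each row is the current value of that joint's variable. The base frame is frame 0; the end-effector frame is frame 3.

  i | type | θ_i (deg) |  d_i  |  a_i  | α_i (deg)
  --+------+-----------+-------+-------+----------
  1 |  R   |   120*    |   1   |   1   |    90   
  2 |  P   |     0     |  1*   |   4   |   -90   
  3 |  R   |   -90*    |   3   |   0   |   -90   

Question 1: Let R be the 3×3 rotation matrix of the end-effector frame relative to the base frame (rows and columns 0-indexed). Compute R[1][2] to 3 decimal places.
End-effector z-axis (col 2 of R) = (-0.5000,0.8660,0.0000)
R[1][2] = 0.8660

0.866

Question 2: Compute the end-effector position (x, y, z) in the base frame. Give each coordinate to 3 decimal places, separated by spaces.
after link 1: o_1 = (-0.5000, 0.8660, 1.0000)
after link 2: o_2 = (-1.6340, 4.8301, 1.0000)
after link 3: o_3 = (-1.6340, 4.8301, 4.0000)

-1.634 4.830 4.000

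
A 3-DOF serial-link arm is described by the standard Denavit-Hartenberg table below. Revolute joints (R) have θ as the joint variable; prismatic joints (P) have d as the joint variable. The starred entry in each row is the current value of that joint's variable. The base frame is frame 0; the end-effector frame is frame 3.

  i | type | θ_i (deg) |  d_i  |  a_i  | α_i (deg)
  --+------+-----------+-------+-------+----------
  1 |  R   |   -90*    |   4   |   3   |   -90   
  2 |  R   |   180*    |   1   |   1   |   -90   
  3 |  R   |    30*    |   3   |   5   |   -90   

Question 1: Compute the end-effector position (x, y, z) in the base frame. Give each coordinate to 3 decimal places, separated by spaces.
after link 1: o_1 = (0.0000, -3.0000, 4.0000)
after link 2: o_2 = (1.0000, -2.0000, 4.0000)
after link 3: o_3 = (-1.5000, 2.3301, 7.0000)

-1.500 2.330 7.000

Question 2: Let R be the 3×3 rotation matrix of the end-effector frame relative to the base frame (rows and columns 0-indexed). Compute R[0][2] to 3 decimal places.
End-effector z-axis (col 2 of R) = (-0.8660,-0.5000,0.0000)
R[0][2] = -0.8660

-0.866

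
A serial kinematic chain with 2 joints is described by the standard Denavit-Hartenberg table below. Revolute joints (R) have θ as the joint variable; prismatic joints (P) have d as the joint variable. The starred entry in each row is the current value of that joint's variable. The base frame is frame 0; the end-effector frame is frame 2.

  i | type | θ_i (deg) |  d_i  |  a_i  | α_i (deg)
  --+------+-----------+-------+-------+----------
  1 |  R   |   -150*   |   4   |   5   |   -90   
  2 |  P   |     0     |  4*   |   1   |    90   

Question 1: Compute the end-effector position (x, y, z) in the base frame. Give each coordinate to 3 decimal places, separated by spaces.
after link 1: o_1 = (-4.3301, -2.5000, 4.0000)
after link 2: o_2 = (-3.1962, -6.4641, 4.0000)

-3.196 -6.464 4.000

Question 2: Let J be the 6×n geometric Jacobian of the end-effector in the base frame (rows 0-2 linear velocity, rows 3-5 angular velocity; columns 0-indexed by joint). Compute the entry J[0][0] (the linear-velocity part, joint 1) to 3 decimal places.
axis z_0 = ẑ; lever o_n−o_0 = (-3.1962,-6.4641,4.0000)
cross product → J_v[:, 0] = (6.4641,-3.1962,0.0000)
J_ω[:, 0] = z_0
entry J[0][0] = 6.4641

6.464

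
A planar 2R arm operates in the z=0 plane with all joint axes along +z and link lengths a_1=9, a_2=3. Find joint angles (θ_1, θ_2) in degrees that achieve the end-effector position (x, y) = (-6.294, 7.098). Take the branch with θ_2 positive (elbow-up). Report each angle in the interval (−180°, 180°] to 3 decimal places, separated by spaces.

cos θ_2 = (89.9960−9²−3²)/(2·9·3) = -0.0001; θ_2 = 90.0042° (elbow-up)
β = atan2(7.0980,-6.2940) = 131.5643°; ψ = atan2(3.0000,8.9998) = 18.4354°
θ_1 = β − ψ = 113.1290°

113.129 90.004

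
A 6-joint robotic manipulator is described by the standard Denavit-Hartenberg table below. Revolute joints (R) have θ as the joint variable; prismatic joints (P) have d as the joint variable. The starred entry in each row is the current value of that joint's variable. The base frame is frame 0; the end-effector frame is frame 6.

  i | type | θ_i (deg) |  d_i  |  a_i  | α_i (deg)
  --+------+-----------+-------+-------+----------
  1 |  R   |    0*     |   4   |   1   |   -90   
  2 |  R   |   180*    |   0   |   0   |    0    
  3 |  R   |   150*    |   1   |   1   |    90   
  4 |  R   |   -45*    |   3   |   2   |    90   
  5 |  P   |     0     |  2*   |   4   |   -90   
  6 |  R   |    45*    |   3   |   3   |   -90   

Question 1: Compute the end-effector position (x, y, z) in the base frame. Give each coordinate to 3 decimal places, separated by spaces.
3.914 -4.657 12.610

after link 1: o_1 = (1.0000, 0.0000, 4.0000)
after link 2: o_2 = (1.0000, 0.0000, 4.0000)
after link 3: o_3 = (1.8660, 1.0000, 4.5000)
after link 4: o_4 = (1.5908, -0.4142, 7.8052)
after link 5: o_5 = (2.8155, -4.6569, 8.5123)
after link 6: o_6 = (3.9136, -4.6569, 12.6104)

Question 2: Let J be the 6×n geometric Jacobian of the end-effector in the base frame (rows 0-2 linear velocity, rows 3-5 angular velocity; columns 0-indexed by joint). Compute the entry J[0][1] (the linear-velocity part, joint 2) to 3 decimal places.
axis z_1 = (0.0000,1.0000,0.0000); lever o_n−o_1 = (2.9136,-4.6569,8.6104)
cross product → J_v[:, 1] = (8.6104,0.0000,-2.9136)
J_ω[:, 1] = z_1
entry J[0][1] = 8.6104

8.610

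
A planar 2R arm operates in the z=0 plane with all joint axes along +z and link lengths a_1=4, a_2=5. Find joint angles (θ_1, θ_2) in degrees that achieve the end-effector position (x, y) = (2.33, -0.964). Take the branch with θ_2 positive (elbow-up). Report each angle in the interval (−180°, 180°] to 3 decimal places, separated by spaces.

cos θ_2 = (6.3582−4²−5²)/(2·4·5) = -0.8660; θ_2 = 150.0023° (elbow-up)
β = atan2(-0.9640,2.3300) = -22.4765°; ψ = atan2(2.4998,-0.3302) = 97.5252°
θ_1 = β − ψ = -120.0017°

-120.002 150.002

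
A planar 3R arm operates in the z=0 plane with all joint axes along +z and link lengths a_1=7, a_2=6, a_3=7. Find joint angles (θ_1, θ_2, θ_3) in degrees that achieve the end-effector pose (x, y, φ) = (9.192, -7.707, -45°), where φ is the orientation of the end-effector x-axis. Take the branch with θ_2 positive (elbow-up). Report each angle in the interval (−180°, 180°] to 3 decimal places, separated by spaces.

-90.002 135.004 -90.001

wrist centre = target − a_3·(cos φ, sin φ) = (4.2423, -2.7573)
cos θ_2 = (25.5991−7²−6²)/(2·7·6) = -0.7072; θ_2 = 135.0037° (elbow-up)
β = atan2(-2.7573,4.2423) = -33.0219°; ψ = atan2(4.2424,2.7571) = 56.9804°
θ_1 = β − ψ = -90.0023°
θ_3 = φ − θ_1 − θ_2 = -90.0014° (wrapped to (-180°,180°])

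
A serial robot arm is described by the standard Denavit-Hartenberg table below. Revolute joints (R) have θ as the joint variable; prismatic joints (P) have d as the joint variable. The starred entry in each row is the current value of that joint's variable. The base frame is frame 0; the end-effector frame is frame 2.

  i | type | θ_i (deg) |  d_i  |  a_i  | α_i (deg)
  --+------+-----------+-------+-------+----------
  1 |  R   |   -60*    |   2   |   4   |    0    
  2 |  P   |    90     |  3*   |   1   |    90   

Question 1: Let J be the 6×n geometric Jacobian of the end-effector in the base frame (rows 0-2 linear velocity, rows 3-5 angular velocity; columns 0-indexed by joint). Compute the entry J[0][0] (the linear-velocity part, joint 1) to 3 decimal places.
axis z_0 = ẑ; lever o_n−o_0 = (2.8660,-2.9641,5.0000)
cross product → J_v[:, 0] = (2.9641,2.8660,-0.0000)
J_ω[:, 0] = z_0
entry J[0][0] = 2.9641

2.964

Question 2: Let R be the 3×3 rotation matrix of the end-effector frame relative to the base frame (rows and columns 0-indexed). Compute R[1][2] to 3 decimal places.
-0.866

End-effector z-axis (col 2 of R) = (0.5000,-0.8660,0.0000)
R[1][2] = -0.8660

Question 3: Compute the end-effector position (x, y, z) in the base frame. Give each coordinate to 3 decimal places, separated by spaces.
2.866 -2.964 5.000

after link 1: o_1 = (2.0000, -3.4641, 2.0000)
after link 2: o_2 = (2.8660, -2.9641, 5.0000)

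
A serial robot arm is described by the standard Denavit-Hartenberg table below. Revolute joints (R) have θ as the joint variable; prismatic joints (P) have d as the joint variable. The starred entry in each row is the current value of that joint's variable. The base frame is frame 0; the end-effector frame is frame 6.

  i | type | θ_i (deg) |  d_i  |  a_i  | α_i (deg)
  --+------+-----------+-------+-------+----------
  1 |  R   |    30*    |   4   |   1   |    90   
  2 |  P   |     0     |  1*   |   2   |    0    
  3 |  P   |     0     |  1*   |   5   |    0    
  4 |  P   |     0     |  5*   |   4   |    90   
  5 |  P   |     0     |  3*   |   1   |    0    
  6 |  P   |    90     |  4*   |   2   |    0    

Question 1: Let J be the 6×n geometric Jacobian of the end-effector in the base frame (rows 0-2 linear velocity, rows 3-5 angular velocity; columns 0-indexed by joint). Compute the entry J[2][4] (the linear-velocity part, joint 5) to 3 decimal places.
-1.000

prismatic axis z_4 = (0.0000,-0.0000,-1.0000)
J_v[:, 4] = z_4; J_ω[:, 4] = (0,0,0)
entry J[2][4] = -1.0000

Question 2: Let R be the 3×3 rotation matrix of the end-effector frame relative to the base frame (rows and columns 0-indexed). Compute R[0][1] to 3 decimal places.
-0.866

End-effector y-axis (col 1 of R) = (-0.8660,-0.5000,0.0000)
R[0][1] = -0.8660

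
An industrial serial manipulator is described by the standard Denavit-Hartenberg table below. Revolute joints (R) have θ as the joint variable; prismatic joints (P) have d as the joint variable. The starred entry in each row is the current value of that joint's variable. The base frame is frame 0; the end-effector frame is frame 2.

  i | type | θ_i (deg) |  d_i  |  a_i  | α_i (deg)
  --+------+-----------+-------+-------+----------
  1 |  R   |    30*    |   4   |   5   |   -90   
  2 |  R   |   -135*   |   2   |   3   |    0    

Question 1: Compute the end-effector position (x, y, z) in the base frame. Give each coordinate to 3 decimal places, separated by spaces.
after link 1: o_1 = (4.3301, 2.5000, 4.0000)
after link 2: o_2 = (1.4930, 3.1714, 6.1213)

1.493 3.171 6.121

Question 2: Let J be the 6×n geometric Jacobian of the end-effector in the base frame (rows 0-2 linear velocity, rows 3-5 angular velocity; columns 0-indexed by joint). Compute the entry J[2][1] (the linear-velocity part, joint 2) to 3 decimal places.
axis z_1 = (-0.5000,0.8660,0.0000); lever o_n−o_1 = (-2.8371,0.6714,2.1213)
cross product → J_v[:, 1] = (1.8371,1.0607,2.1213)
J_ω[:, 1] = z_1
entry J[2][1] = 2.1213

2.121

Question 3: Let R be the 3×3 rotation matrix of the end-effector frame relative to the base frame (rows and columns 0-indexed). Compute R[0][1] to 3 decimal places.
0.612

End-effector y-axis (col 1 of R) = (0.6124,0.3536,0.7071)
R[0][1] = 0.6124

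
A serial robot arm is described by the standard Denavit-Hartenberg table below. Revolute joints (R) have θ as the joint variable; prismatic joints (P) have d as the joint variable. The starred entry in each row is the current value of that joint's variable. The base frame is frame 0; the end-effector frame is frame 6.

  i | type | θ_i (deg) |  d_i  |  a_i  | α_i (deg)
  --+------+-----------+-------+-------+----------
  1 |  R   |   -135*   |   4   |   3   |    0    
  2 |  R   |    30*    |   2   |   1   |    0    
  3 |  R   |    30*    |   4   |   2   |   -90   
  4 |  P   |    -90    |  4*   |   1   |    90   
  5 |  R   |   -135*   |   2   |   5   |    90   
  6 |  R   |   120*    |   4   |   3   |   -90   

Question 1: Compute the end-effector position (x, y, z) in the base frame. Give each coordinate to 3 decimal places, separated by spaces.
after link 1: o_1 = (-2.1213, -2.1213, 4.0000)
after link 2: o_2 = (-2.3801, -3.0872, 6.0000)
after link 3: o_3 = (-1.8625, -5.0191, 10.0000)
after link 4: o_4 = (2.0012, -3.9838, 11.0000)
after link 5: o_5 = (-1.9315, -2.9670, 7.4645)
after link 6: o_6 = (1.1526, 0.5491, 5.6967)

1.153 0.549 5.697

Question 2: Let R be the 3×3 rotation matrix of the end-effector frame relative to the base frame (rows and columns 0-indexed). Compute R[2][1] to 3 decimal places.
End-effector y-axis (col 1 of R) = (-0.6830,-0.1830,0.7071)
R[2][1] = 0.7071

0.707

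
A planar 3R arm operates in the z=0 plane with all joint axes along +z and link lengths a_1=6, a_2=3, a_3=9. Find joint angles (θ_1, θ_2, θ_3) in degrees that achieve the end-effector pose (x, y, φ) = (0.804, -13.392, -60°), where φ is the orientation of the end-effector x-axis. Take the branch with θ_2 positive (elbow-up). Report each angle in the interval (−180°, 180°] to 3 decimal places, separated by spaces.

-150.002 90.007 -0.005

wrist centre = target − a_3·(cos φ, sin φ) = (-3.6960, -5.5978)
cos θ_2 = (44.9955−6²−3²)/(2·6·3) = -0.0001; θ_2 = 90.0072° (elbow-up)
β = atan2(-5.5978,-3.6960) = -123.4353°; ψ = atan2(3.0000,5.9996) = 26.5665°
θ_1 = β − ψ = -150.0018°
θ_3 = φ − θ_1 − θ_2 = -0.0054° (wrapped to (-180°,180°])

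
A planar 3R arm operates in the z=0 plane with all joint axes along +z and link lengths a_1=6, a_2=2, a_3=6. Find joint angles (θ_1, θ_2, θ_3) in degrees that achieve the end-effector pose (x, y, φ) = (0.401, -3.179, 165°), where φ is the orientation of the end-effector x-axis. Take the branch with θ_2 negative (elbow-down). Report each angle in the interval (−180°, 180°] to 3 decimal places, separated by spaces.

-30.002 -29.982 -135.016

wrist centre = target − a_3·(cos φ, sin φ) = (6.1966, -4.7319)
cos θ_2 = (60.7883−6²−2²)/(2·6·2) = 0.8662; θ_2 = -29.9823° (elbow-down)
β = atan2(-4.7319,6.1966) = -37.3667°; ψ = atan2(-0.9995,7.7324) = -7.3651°
θ_1 = β − ψ = -30.0016°
θ_3 = φ − θ_1 − θ_2 = -135.0161° (wrapped to (-180°,180°])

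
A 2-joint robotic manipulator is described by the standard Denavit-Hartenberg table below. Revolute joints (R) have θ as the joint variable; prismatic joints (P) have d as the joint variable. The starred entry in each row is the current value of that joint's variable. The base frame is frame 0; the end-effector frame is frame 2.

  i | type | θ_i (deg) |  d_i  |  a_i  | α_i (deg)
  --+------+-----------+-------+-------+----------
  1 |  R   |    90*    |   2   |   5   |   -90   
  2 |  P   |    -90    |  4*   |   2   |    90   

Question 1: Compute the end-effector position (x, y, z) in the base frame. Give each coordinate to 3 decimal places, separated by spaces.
after link 1: o_1 = (0.0000, 5.0000, 2.0000)
after link 2: o_2 = (-4.0000, 5.0000, 4.0000)

-4.000 5.000 4.000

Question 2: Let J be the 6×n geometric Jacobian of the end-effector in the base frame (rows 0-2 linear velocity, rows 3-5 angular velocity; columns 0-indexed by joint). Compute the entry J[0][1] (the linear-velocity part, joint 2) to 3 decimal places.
prismatic axis z_1 = (-1.0000,0.0000,0.0000)
J_v[:, 1] = z_1; J_ω[:, 1] = (0,0,0)
entry J[0][1] = -1.0000

-1.000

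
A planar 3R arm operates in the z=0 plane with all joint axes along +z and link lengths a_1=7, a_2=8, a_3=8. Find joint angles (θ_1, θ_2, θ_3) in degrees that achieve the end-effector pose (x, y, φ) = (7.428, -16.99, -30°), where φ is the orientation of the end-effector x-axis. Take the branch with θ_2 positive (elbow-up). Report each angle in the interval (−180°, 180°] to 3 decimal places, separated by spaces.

-120.004 60.006 29.998

wrist centre = target − a_3·(cos φ, sin φ) = (0.4998, -12.9900)
cos θ_2 = (168.9899−7²−8²)/(2·7·8) = 0.4999; θ_2 = 60.0060° (elbow-up)
β = atan2(-12.9900,0.4998) = -87.7966°; ψ = atan2(6.9286,10.9993) = 32.2075°
θ_1 = β − ψ = -120.0041°
θ_3 = φ − θ_1 − θ_2 = 29.9981° (wrapped to (-180°,180°])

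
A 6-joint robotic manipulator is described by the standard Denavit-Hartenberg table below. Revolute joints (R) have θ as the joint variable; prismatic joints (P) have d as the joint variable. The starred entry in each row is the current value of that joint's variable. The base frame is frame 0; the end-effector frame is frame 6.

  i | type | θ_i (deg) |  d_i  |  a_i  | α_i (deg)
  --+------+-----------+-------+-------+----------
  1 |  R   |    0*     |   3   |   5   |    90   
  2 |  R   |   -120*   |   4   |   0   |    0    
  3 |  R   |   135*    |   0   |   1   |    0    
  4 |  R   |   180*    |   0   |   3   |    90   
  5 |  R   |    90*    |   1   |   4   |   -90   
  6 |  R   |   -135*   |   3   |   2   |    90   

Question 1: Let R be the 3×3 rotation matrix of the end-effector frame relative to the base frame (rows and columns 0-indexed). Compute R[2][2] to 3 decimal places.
-0.683

End-effector z-axis (col 2 of R) = (0.1830,0.7071,-0.6830)
R[2][2] = -0.6830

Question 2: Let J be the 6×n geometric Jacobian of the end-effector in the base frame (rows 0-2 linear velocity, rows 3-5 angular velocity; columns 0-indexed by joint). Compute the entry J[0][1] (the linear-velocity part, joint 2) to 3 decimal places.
axis z_1 = (0.0000,-1.0000,0.0000); lever o_n−o_1 = (0.3411,-6.5858,2.5908)
cross product → J_v[:, 1] = (-2.5908,0.0000,0.3411)
J_ω[:, 1] = z_1
entry J[0][1] = -2.5908

-2.591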